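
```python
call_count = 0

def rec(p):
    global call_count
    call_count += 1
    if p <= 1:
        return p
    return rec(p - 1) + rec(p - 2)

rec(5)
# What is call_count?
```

Calls(p) = 1 + Calls(p-1) + Calls(p-2); Calls(0)=Calls(1)=1. For p=5 this gives 15.

Answer: 15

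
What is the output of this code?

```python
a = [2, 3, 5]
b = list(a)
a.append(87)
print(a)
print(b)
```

Key concept: list() constructor creates copy.
Step by step:
`a = [2, 3, 5]` → a = [2, 3, 5]
`b = list(a)` → b = [2, 3, 5]
`a.append(87)` → a = [2, 3, 5, 87]
`print(a)` → prints [2, 3, 5, 87]
`print(b)` → prints [2, 3, 5]

Answer:
[2, 3, 5, 87]
[2, 3, 5]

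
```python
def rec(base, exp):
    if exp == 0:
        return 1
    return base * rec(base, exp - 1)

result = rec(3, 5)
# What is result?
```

rec(3, 5) = 3 * 3 * 3 * 3 * 3 = 243

Answer: 243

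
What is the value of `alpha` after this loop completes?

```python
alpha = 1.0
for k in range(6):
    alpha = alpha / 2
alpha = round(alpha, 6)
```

Halving LR 6 times: 1 / 2^6
`alpha` takes the values: 1.0 → 0.5 → 0.25 → 0.125 → 0.0625 → 0.03125 → 0.015625

Answer: 0.015625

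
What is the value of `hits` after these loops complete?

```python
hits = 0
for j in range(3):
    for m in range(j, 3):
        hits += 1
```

Upper triangle: 3 + 2 + ... + 1
`hits` takes the values: 0 → 1 → 2 → 3 → 4 → 5 → 6

Answer: 6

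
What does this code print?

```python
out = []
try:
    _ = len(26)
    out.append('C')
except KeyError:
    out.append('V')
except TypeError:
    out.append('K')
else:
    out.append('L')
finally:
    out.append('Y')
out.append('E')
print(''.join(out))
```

Execution trace: 'K' (except TypeError) → 'Y' (finally) → 'E' (after the try/except). Output: KYE

Answer: KYE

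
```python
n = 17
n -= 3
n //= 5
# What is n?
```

Trace:
`n = 17` → n = 17
`n -= 3` → n = 14
`n //= 5` → n = 2
So n = 2

Answer: 2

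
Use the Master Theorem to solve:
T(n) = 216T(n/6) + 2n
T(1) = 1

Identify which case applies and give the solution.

a=216, b=6, f(n)=2n. log_6(216) = 3. Since c=1 < 3, Case 1 applies: T(n) = Θ(n^log_b(a)) = O(n^3).

Answer: O(n^3) - Case 1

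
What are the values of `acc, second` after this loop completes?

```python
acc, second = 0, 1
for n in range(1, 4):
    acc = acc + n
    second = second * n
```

Sum and factorial of 1 to 3
`acc, second` takes the values: (0, 1) → (1, 1) → (3, 1) → (3, 2) → (6, 2) → (6, 6)

Answer: 6, 6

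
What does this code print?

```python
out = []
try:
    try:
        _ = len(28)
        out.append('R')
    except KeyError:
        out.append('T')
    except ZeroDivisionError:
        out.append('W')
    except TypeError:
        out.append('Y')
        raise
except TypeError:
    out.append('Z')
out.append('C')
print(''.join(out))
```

Execution trace: 'Y' (inner except TypeError) → 'Z' (outer except TypeError) → 'C' (after the try/except). Output: YZC

Answer: YZC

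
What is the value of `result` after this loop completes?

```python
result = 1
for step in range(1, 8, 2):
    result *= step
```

Product of 1, 3, 5, ... up to 7
`result` takes the values: 1 → 3 → 15 → 105

Answer: 105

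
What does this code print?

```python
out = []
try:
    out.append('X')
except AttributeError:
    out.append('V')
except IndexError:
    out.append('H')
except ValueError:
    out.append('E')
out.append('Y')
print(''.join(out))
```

Execution trace: 'X' (try body, no exception) → 'Y' (after the try/except). Output: XY

Answer: XY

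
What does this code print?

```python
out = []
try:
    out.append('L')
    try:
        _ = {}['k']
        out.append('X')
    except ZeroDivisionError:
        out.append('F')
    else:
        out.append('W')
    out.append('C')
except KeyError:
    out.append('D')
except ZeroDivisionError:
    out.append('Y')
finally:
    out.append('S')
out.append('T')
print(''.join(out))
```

Execution trace: 'L' (try body) → 'D' (except KeyError) → 'S' (finally) → 'T' (after the try/except). Output: LDST

Answer: LDST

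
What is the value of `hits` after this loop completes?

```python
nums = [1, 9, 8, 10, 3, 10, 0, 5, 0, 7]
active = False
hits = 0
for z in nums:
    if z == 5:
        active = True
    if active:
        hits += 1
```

Count elements after first 5 in [1, 9, 8, 10, 3, 10, 0, 5, 0, 7]
`hits` takes the values: 0 → 1 → 2 → 3

Answer: 3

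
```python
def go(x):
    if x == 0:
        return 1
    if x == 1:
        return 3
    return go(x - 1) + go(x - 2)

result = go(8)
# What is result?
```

Build up from base cases: go(0)=1, go(1)=3, go(2)=4, go(3)=7, go(4)=11, go(5)=18, go(6)=29, ..., go(8)=76

Answer: 76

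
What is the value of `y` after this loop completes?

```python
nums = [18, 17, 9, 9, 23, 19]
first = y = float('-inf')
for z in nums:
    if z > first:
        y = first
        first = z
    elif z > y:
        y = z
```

Second largest (with repeats) in [18, 17, 9, 9, 23, 19]
`y` takes the values: -inf → 17 → 18 → 19

Answer: 19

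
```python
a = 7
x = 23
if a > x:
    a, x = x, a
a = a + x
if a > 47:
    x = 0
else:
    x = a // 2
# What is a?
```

Trace:
`a = 7` → a = 7
`x = 23` → x = 23
`if a > x: ...` → a > x is False → no variable changes
`a = a + x` → a = 30
`if a > 47: ...` → a > 47 is False, take else branch → x = 15
So a = 30

Answer: 30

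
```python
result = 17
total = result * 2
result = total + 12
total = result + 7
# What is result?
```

Trace:
`result = 17` → result = 17
`total = result * 2` → total = 34
`result = total + 12` → result = 46
`total = result + 7` → total = 53
So result = 46

Answer: 46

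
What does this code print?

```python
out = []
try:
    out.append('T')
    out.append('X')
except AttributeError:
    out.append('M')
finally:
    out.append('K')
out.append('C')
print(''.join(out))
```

Execution trace: 'T' (try body) → 'X' (try body, no exception) → 'K' (finally) → 'C' (after the try/except). Output: TXKC

Answer: TXKC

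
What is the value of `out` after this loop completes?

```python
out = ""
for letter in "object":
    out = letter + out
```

Reverse 'object'
`out` takes the values: "" → "o" → "bo" → "jbo" → "ejbo" → "cejbo" → "tcejbo"

Answer: "tcejbo"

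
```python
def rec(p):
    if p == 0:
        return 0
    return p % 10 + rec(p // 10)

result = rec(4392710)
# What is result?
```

Sum of digits of 4392710: 0 + 1 + 7 + 2 + 9 + 3 + 4 = 26

Answer: 26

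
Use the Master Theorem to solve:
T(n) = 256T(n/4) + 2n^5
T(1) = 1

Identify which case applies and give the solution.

a=256, b=4, f(n)=2n^5. log_4(256) = 4. Since c=5 > 4 and the regularity condition holds (256(n/4)^5 = (256/4^5)n^5 with 256/4^5 < 1), Case 3 applies: T(n) = Θ(f(n)) = O(n^5).

Answer: O(n^5) - Case 3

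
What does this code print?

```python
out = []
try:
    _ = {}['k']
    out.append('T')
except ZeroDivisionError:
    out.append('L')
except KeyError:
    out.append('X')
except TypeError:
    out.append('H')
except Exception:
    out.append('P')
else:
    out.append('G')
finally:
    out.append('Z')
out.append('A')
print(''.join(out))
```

Execution trace: 'X' (except KeyError) → 'Z' (finally) → 'A' (after the try/except). Output: XZA

Answer: XZA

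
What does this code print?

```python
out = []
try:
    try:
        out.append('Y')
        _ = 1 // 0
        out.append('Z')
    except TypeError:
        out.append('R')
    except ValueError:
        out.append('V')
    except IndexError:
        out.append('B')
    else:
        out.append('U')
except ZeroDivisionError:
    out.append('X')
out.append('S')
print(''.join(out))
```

Execution trace: 'Y' (try body) → 'X' (outer except ZeroDivisionError) → 'S' (after the try/except). Output: YXS

Answer: YXS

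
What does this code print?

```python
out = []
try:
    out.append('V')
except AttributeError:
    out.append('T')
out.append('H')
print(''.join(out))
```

Execution trace: 'V' (try body, no exception) → 'H' (after the try/except). Output: VH

Answer: VH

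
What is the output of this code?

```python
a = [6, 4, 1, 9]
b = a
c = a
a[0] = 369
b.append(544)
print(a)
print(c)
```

Key concept: multiple aliases.
Step by step:
`a = [6, 4, 1, 9]` → a = [6, 4, 1, 9]
`b = a` → b = [6, 4, 1, 9] (same object as a)
`c = a` → c = [6, 4, 1, 9] (same object as a, b)
`a[0] = 369` → a = [369, 4, 1, 9] (same object as b, c); b = [369, 4, 1, 9] (same object as a, c); c = [369, 4, 1, 9] (same object as a, b)
`b.append(544)` → a = [369, 4, 1, 9, 544] (same object as b, c); b = [369, 4, 1, 9, 544] (same object as a, c); c = [369, 4, 1, 9, 544] (same object as a, b)
`print(a)` → prints [369, 4, 1, 9, 544]
`print(c)` → prints [369, 4, 1, 9, 544]

Answer:
[369, 4, 1, 9, 544]
[369, 4, 1, 9, 544]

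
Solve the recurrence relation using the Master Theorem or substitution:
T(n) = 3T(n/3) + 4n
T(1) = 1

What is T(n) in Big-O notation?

By Master Theorem: a=3, b=3, f(n)=4n. Since log_3(3) = 1 and f(n) = Θ(n^1), Case 2 applies. T(n) = O(n log n).

Answer: O(n log n)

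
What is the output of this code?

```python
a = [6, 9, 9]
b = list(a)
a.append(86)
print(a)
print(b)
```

Key concept: list() constructor creates copy.
Step by step:
`a = [6, 9, 9]` → a = [6, 9, 9]
`b = list(a)` → b = [6, 9, 9]
`a.append(86)` → a = [6, 9, 9, 86]
`print(a)` → prints [6, 9, 9, 86]
`print(b)` → prints [6, 9, 9]

Answer:
[6, 9, 9, 86]
[6, 9, 9]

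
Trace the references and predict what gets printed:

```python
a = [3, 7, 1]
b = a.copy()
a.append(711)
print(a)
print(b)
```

Key concept: list.copy() creates independent copy.
Step by step:
`a = [3, 7, 1]` → a = [3, 7, 1]
`b = a.copy()` → b = [3, 7, 1]
`a.append(711)` → a = [3, 7, 1, 711]
`print(a)` → prints [3, 7, 1, 711]
`print(b)` → prints [3, 7, 1]

Answer:
[3, 7, 1, 711]
[3, 7, 1]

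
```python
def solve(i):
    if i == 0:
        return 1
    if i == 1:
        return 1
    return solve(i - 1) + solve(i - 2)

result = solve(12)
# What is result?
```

Build up from base cases: solve(0)=1, solve(1)=1, solve(2)=2, solve(3)=3, solve(4)=5, solve(5)=8, solve(6)=13, ..., solve(12)=233

Answer: 233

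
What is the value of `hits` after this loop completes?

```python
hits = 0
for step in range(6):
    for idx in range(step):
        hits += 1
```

Triangle number: 0+1+2+...+5
`hits` takes the values: 0 → 1 → 2 → 3 → 4 → 5 → 6 → 7 → 8 → 9 → 10 → 11 → 12 → 13 → 14 → 15

Answer: 15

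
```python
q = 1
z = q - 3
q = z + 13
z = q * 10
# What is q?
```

Trace:
`q = 1` → q = 1
`z = q - 3` → z = -2
`q = z + 13` → q = 11
`z = q * 10` → z = 110
So q = 11

Answer: 11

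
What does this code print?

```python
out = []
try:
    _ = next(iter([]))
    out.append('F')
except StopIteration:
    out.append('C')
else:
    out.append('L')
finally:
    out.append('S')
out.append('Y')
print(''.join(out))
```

Execution trace: 'C' (except StopIteration) → 'S' (finally) → 'Y' (after the try/except). Output: CSY

Answer: CSY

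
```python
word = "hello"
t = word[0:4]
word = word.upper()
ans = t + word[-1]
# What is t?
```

Trace:
`word = "hello"` → word = 'hello'
`t = word[0:4]` → t = 'hell'
`word = word.upper()` → word = 'HELLO'
`ans = t + word[-1]` → ans = 'hellO'
So t = 'hell'

Answer: 'hell'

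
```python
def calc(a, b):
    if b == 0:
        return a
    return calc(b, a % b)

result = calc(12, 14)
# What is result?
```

calc(12, 14) -> calc(14, 12) -> calc(12, 2) -> calc(2, 0) -> 2

Answer: 2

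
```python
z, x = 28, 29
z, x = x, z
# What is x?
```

Trace:
`z, x = 28, 29` → z = 28; x = 29
`z, x = x, z` → z = 29; x = 28
So x = 28

Answer: 28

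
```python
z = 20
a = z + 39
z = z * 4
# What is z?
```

Trace:
`z = 20` → z = 20
`a = z + 39` → a = 59
`z = z * 4` → z = 80
So z = 80

Answer: 80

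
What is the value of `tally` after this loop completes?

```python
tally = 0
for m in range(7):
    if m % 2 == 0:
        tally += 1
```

Count numbers divisible by 2 in range(7)
`tally` takes the values: 0 → 1 → 2 → 3 → 4

Answer: 4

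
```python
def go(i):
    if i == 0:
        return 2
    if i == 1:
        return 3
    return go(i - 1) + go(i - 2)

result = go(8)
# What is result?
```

Build up from base cases: go(0)=2, go(1)=3, go(2)=5, go(3)=8, go(4)=13, go(5)=21, go(6)=34, ..., go(8)=89

Answer: 89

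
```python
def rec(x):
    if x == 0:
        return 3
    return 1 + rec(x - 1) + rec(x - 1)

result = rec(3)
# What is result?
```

rec(x) = 1 + 2·rec(x-1), rec(0)=3. Closed form: (3+1)·2^3 - 1 = 31.

Answer: 31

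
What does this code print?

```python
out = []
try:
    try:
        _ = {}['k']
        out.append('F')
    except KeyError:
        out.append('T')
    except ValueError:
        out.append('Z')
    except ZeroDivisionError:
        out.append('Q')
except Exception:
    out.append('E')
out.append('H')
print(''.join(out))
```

Execution trace: 'T' (inner except KeyError) → 'H' (after the try/except). Output: TH

Answer: TH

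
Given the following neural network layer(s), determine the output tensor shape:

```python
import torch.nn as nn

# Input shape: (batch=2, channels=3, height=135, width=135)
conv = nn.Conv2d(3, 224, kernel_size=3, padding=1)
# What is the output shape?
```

Input: (2, 3, 135, 135) -> Output: (2, 224, 135, 135)

Answer: (2, 224, 135, 135)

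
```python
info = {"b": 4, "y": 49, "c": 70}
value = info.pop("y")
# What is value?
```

Trace:
`info = {"b": 4, "y": 49, "c": 70}` → info = {'b': 4, 'y': 49, 'c': 70}
`value = info.pop("y")` → info = {'b': 4, 'c': 70}; value = 49
So value = 49

Answer: 49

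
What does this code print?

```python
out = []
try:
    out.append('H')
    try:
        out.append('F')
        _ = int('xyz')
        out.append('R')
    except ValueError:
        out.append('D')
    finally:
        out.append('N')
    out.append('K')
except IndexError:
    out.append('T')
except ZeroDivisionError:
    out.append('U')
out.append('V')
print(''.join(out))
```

Execution trace: 'H' (try body) → 'F' (inner try body) → 'D' (inner except ValueError) → 'N' (inner finally) → 'K' (try body, no exception) → 'V' (after the try/except). Output: HFDNKV

Answer: HFDNKV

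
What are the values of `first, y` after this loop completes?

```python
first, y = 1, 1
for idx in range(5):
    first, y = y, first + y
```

Fibonacci: after 5 iterations
`first, y` takes the values: (1, 1) → (1, 2) → (2, 3) → (3, 5) → (5, 8) → (8, 13)

Answer: 8, 13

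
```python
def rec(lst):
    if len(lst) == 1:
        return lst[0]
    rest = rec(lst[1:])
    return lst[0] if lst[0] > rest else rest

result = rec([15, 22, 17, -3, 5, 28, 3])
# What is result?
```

Recursive max over [15, 22, 17, -3, 5, 28, 3] = 28

Answer: 28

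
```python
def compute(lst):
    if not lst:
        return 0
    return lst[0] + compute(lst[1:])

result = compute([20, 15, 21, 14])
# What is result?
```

20 + 15 + 21 + 14 + 0 = 70

Answer: 70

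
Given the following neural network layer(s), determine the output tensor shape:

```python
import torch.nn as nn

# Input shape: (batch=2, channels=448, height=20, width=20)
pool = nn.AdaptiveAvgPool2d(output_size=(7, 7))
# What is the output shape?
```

Input: (2, 448, 20, 20) -> Output: (2, 448, 7, 7)

Answer: (2, 448, 7, 7)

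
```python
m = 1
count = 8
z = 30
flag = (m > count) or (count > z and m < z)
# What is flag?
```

Trace:
`m = 1` → m = 1
`count = 8` → count = 8
`z = 30` → z = 30
`flag = (m > count) or (count > z and m < z)` → flag = False
So flag = False

Answer: False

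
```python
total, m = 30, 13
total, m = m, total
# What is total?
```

Trace:
`total, m = 30, 13` → total = 30; m = 13
`total, m = m, total` → total = 13; m = 30
So total = 13

Answer: 13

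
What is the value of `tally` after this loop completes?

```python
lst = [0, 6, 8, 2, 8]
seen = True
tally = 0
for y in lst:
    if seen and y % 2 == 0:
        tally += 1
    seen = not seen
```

Count even values at even positions
`tally` takes the values: 0 → 1 → 2 → 3

Answer: 3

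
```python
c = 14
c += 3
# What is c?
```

Trace:
`c = 14` → c = 14
`c += 3` → c = 17
So c = 17

Answer: 17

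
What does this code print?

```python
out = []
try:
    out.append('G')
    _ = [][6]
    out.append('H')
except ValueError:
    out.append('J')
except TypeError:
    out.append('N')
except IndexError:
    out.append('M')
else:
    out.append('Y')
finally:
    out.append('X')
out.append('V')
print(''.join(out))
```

Execution trace: 'G' (try body) → 'M' (except IndexError) → 'X' (finally) → 'V' (after the try/except). Output: GMXV

Answer: GMXV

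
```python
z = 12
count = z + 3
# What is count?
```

Trace:
`z = 12` → z = 12
`count = z + 3` → count = 15
So count = 15

Answer: 15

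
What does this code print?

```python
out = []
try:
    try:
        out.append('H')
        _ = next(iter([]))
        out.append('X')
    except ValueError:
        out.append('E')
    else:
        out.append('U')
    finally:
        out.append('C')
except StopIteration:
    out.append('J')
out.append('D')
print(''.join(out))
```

Execution trace: 'H' (try body) → 'C' (finally) → 'J' (outer except StopIteration) → 'D' (after the try/except). Output: HCJD

Answer: HCJD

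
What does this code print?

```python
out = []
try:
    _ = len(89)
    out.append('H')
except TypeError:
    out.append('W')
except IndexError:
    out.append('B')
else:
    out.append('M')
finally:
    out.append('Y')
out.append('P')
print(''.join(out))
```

Execution trace: 'W' (except TypeError) → 'Y' (finally) → 'P' (after the try/except). Output: WYP

Answer: WYP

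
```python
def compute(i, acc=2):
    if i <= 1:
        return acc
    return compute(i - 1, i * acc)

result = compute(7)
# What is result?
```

Accumulator trace (n, acc): (7, 2) -> (6, 14) -> (5, 84) -> (4, 420) -> (3, 1680) -> (2, 5040) -> (1, 10080) -> return 10080

Answer: 10080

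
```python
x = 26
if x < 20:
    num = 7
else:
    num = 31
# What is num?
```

Trace:
`x = 26` → x = 26
`if x < 20: ...` → x < 20 is False, take else branch → num = 31
So num = 31

Answer: 31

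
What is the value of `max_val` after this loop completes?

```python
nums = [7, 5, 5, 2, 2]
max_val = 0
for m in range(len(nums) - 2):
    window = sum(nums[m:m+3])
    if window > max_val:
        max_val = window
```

Max sum of 3-element window in [7, 5, 5, 2, 2]
`max_val` takes the values: 0 → 17

Answer: 17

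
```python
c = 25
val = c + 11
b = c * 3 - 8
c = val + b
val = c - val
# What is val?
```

Trace:
`c = 25` → c = 25
`val = c + 11` → val = 36
`b = c * 3 - 8` → b = 67
`c = val + b` → c = 103
`val = c - val` → val = 67
So val = 67

Answer: 67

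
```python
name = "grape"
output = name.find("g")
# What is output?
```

Trace:
`name = "grape"` → name = 'grape'
`output = name.find("g")` → output = 0
So output = 0

Answer: 0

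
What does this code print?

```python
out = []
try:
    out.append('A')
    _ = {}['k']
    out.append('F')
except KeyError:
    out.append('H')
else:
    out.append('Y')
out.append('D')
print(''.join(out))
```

Execution trace: 'A' (try body) → 'H' (except KeyError) → 'D' (after the try/except). Output: AHD

Answer: AHD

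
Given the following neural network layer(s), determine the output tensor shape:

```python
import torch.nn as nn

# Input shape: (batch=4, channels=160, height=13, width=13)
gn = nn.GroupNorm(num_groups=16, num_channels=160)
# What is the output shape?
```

Input: (4, 160, 13, 13) -> Output: (4, 160, 13, 13)

Answer: (4, 160, 13, 13)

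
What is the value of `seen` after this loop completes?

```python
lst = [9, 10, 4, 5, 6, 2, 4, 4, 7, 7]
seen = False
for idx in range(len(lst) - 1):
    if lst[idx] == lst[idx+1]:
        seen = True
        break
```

Check consecutive duplicates in [9, 10, 4, 5, 6, 2, 4, 4, 7, 7]
`seen` takes the values: False → True

Answer: True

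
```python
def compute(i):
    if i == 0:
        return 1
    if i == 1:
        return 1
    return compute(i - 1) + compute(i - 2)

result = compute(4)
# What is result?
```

Build up from base cases: compute(0)=1, compute(1)=1, compute(2)=2, compute(3)=3, compute(4)=5

Answer: 5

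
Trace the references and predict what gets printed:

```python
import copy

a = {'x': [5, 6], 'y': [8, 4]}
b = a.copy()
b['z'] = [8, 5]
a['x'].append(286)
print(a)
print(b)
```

Key concept: shallow copy of dict with mutable values.
Step by step:
`a = {'x': [5, 6], 'y': [8, 4]}` → a = {'x': [5, 6], 'y': [8, 4]}
`b = a.copy()` → b = {'x': [5, 6], 'y': [8, 4]}
`b['z'] = [8, 5]` → b = {'x': [5, 6], 'y': [8, 4], 'z': [8, 5]}
`a['x'].append(286)` → a = {'x': [5, 6, 286], 'y': [8, 4]}; b = {'x': [5, 6, 286], 'y': [8, 4], 'z': [8, 5]}
`print(a)` → prints {'x': [5, 6, 286], 'y': [8, 4]}
`print(b)` → prints {'x': [5, 6, 286], 'y': [8, 4], 'z': [8, 5]}

Answer:
{'x': [5, 6, 286], 'y': [8, 4]}
{'x': [5, 6, 286], 'y': [8, 4], 'z': [8, 5]}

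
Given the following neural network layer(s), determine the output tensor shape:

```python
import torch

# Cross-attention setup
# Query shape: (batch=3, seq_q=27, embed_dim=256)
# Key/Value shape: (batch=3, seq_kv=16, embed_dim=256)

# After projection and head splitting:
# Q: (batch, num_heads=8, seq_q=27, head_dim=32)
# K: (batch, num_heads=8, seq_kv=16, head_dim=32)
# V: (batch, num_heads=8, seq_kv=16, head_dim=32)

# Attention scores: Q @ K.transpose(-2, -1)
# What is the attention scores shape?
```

Input: (3, 27, 256) -> Output: (3, 8, 27, 16)

Answer: (3, 8, 27, 16)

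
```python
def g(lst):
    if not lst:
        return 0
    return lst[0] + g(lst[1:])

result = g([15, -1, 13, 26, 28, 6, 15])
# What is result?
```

15 + (-1) + 13 + 26 + 28 + 6 + 15 + 0 = 102

Answer: 102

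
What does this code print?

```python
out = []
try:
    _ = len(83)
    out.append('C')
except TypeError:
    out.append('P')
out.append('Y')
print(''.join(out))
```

Execution trace: 'P' (except TypeError) → 'Y' (after the try/except). Output: PY

Answer: PY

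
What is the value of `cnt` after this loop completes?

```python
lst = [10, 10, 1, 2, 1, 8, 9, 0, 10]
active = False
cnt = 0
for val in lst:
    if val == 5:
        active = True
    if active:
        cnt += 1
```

Count elements after first 5 in [10, 10, 1, 2, 1, 8, 9, 0, 10]
`cnt` takes the values: 0

Answer: 0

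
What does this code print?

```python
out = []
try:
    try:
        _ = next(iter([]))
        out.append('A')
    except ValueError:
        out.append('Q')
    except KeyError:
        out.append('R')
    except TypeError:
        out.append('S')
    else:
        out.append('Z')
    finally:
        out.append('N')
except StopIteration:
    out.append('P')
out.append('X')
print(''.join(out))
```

Execution trace: 'N' (finally) → 'P' (outer except StopIteration) → 'X' (after the try/except). Output: NPX

Answer: NPX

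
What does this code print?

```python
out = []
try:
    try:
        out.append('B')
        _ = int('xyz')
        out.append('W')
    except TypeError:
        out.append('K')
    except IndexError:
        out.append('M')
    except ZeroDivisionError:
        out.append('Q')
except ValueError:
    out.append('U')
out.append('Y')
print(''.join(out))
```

Execution trace: 'B' (try body) → 'U' (outer except ValueError) → 'Y' (after the try/except). Output: BUY

Answer: BUY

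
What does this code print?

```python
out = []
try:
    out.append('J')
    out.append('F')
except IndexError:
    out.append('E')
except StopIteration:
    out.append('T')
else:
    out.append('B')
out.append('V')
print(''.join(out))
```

Execution trace: 'J' (try body) → 'F' (try body, no exception) → 'B' (else) → 'V' (after the try/except). Output: JFBV

Answer: JFBV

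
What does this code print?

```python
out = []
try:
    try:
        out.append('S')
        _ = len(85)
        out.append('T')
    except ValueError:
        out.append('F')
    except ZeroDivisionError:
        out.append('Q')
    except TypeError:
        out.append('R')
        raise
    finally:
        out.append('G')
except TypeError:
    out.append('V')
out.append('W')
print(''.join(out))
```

Execution trace: 'S' (inner try body) → 'R' (inner except TypeError) → 'G' (inner finally) → 'V' (outer except TypeError) → 'W' (after the try/except). Output: SRGVW

Answer: SRGVW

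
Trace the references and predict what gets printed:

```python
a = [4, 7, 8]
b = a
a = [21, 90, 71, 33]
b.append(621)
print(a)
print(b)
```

Key concept: rebinding vs mutation: a is rebound to a new list, b still points at the original.
Step by step:
`a = [4, 7, 8]` → a = [4, 7, 8]
`b = a` → b = [4, 7, 8] (same object as a)
`a = [21, 90, 71, 33]` → a = [21, 90, 71, 33]
`b.append(621)` → b = [4, 7, 8, 621]
`print(a)` → prints [21, 90, 71, 33]
`print(b)` → prints [4, 7, 8, 621]

Answer:
[21, 90, 71, 33]
[4, 7, 8, 621]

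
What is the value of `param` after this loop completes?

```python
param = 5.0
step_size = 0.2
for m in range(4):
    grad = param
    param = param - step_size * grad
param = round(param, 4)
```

Gradient descent: w = 5.0 * (1 - 0.2)^4
`param` takes the values: 5.0 → 4.0 → 3.2 → 2.56 → 2.048

Answer: 2.048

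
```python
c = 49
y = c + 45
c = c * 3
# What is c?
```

Trace:
`c = 49` → c = 49
`y = c + 45` → y = 94
`c = c * 3` → c = 147
So c = 147

Answer: 147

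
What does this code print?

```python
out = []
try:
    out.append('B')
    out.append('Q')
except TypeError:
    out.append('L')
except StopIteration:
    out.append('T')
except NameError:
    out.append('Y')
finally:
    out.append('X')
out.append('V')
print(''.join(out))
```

Execution trace: 'B' (try body) → 'Q' (try body, no exception) → 'X' (finally) → 'V' (after the try/except). Output: BQXV

Answer: BQXV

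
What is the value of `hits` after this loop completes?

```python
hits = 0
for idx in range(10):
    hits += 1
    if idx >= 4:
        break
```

Loop breaks when idx reaches 4, hits is 5
`hits` takes the values: 0 → 1 → 2 → 3 → 4 → 5

Answer: 5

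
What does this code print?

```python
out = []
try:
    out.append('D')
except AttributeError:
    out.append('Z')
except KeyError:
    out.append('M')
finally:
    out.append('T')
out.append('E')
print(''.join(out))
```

Execution trace: 'D' (try body, no exception) → 'T' (finally) → 'E' (after the try/except). Output: DTE

Answer: DTE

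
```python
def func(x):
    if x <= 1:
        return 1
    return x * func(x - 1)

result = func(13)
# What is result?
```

func(13) = 13 * 12 * 11 * 10 * 9 * 8 * 7 * 6 * 5 * 4 * 3 * 2 * 1 = 6227020800

Answer: 6227020800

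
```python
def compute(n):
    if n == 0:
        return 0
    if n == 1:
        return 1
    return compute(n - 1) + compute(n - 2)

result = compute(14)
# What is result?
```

Build up from base cases: compute(0)=0, compute(1)=1, compute(2)=1, compute(3)=2, compute(4)=3, compute(5)=5, compute(6)=8, ..., compute(14)=377

Answer: 377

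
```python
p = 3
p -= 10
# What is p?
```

Trace:
`p = 3` → p = 3
`p -= 10` → p = -7
So p = -7

Answer: -7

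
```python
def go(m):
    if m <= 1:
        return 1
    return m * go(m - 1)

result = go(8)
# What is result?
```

go(8) = 8 * 7 * 6 * 5 * 4 * 3 * 2 * 1 = 40320

Answer: 40320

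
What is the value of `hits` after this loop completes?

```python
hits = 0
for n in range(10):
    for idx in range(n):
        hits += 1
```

Triangle number: 0+1+2+...+9
`hits` takes the values: 0 → 1 → 2 → 3 → 4 → 5 → 6 → 7 → 8 → 9 → 10 → 11 → 12 → 13 → 14 → 15 → 16 → 17 → 18 → 19 → 20 → 21 → 22 → 23 → 24 → 25 → 26 → 27 → 28 → 29 → … → 41 → 42 → 43 → 44 → 45

Answer: 45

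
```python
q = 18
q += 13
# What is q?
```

Trace:
`q = 18` → q = 18
`q += 13` → q = 31
So q = 31

Answer: 31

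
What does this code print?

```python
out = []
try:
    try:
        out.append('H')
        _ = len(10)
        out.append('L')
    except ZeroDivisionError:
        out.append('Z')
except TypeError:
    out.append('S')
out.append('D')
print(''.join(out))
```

Execution trace: 'H' (try body) → 'S' (outer except TypeError) → 'D' (after the try/except). Output: HSD

Answer: HSD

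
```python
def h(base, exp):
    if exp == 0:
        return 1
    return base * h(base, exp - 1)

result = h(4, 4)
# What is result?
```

h(4, 4) = 4 * 4 * 4 * 4 = 256

Answer: 256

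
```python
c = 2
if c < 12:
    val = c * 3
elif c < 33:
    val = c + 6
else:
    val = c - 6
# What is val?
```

Trace:
`c = 2` → c = 2
`if c < 12: ...` → c < 12 is True → val = 6
So val = 6

Answer: 6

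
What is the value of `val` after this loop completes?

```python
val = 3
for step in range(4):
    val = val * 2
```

Multiply by 2, 4 times: 3 * 2^4 = 48
`val` takes the values: 3 → 6 → 12 → 24 → 48

Answer: 48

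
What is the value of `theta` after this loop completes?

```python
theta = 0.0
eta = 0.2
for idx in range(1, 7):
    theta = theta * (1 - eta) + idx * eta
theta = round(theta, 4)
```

Moving average with lr=0.2
`theta` takes the values: 0.0 → 0.2 → 0.56 → 1.048 → 1.6384 → 2.31072 → 3.048576 → 3.0486

Answer: 3.0486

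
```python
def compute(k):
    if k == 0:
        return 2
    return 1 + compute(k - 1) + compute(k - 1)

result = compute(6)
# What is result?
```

compute(k) = 1 + 2·compute(k-1), compute(0)=2. Closed form: (2+1)·2^6 - 1 = 191.

Answer: 191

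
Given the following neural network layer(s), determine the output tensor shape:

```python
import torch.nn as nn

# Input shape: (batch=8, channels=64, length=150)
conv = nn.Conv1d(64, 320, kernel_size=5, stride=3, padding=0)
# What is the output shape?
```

Input: (8, 64, 150) -> Output: (8, 320, 49)

Answer: (8, 320, 49)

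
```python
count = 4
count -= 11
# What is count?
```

Trace:
`count = 4` → count = 4
`count -= 11` → count = -7
So count = -7

Answer: -7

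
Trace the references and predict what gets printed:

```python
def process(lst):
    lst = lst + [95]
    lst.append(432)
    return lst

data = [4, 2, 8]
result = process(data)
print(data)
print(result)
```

Key concept: rebinding parameter vs mutation.
Step by step:
`data = [4, 2, 8]` → data = [4, 2, 8]
`result = process(data)` → result = [4, 2, 8, 95, 432]
`print(data)` → prints [4, 2, 8]
`print(result)` → prints [4, 2, 8, 95, 432]

Answer:
[4, 2, 8]
[4, 2, 8, 95, 432]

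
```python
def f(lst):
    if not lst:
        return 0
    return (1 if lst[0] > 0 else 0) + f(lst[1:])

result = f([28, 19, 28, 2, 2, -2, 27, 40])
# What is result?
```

Count of positive elements in [28, 19, 28, 2, 2, -2, 27, 40] = 7

Answer: 7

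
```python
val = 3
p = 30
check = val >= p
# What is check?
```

Trace:
`val = 3` → val = 3
`p = 30` → p = 30
`check = val >= p` → check = False
So check = False

Answer: False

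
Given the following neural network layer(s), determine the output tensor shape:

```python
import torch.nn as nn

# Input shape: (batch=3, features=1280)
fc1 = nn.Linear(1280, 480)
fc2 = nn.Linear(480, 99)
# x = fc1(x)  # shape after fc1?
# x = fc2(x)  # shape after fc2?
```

Input: (3, 1280) -> after fc1: (3, 480) -> Output: (3, 99)

Answer: (3, 99)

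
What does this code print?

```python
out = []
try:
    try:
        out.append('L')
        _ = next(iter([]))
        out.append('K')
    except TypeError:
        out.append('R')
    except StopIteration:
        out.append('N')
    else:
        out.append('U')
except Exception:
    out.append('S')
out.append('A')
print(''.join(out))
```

Execution trace: 'L' (inner try body) → 'N' (inner except StopIteration) → 'A' (after the try/except). Output: LNA

Answer: LNA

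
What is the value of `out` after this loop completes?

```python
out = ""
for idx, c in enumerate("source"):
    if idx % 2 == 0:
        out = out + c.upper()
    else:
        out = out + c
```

Uppercase even positions in 'source'
`out` takes the values: "" → "S" → "So" → "SoU" → "SoUr" → "SoUrC" → "SoUrCe"

Answer: "SoUrCe"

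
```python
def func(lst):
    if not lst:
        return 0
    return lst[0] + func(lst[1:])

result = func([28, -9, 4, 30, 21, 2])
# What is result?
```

28 + (-9) + 4 + 30 + 21 + 2 + 0 = 76

Answer: 76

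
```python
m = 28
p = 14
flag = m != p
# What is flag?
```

Trace:
`m = 28` → m = 28
`p = 14` → p = 14
`flag = m != p` → flag = True
So flag = True

Answer: True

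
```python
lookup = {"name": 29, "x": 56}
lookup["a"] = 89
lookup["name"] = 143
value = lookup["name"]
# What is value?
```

Trace:
`lookup = {"name": 29, "x": 56}` → lookup = {'name': 29, 'x': 56}
`lookup["a"] = 89` → lookup = {'name': 29, 'x': 56, 'a': 89}
`lookup["name"] = 143` → lookup = {'name': 143, 'x': 56, 'a': 89}
`value = lookup["name"]` → value = 143
So value = 143

Answer: 143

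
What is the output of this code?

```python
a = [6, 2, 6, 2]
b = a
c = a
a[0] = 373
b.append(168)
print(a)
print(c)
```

Key concept: multiple aliases.
Step by step:
`a = [6, 2, 6, 2]` → a = [6, 2, 6, 2]
`b = a` → b = [6, 2, 6, 2] (same object as a)
`c = a` → c = [6, 2, 6, 2] (same object as a, b)
`a[0] = 373` → a = [373, 2, 6, 2] (same object as b, c); b = [373, 2, 6, 2] (same object as a, c); c = [373, 2, 6, 2] (same object as a, b)
`b.append(168)` → a = [373, 2, 6, 2, 168] (same object as b, c); b = [373, 2, 6, 2, 168] (same object as a, c); c = [373, 2, 6, 2, 168] (same object as a, b)
`print(a)` → prints [373, 2, 6, 2, 168]
`print(c)` → prints [373, 2, 6, 2, 168]

Answer:
[373, 2, 6, 2, 168]
[373, 2, 6, 2, 168]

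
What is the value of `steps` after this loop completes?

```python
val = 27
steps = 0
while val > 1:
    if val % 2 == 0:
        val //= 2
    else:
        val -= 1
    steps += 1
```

Steps to reduce 27 to 1
`steps` takes the values: 0 → 1 → 2 → 3 → 4 → 5 → 6 → 7

Answer: 7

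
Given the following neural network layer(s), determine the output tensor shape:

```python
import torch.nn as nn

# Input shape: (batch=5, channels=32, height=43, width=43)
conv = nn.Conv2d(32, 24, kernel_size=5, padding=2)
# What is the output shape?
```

Input: (5, 32, 43, 43) -> Output: (5, 24, 43, 43)

Answer: (5, 24, 43, 43)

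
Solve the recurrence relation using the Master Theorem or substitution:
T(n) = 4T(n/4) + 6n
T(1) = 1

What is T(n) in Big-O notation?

By Master Theorem: a=4, b=4, f(n)=6n. Since log_4(4) = 1 and f(n) = Θ(n^1), Case 2 applies. T(n) = O(n log n).

Answer: O(n log n)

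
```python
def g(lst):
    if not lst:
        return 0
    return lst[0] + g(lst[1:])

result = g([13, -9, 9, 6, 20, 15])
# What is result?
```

13 + (-9) + 9 + 6 + 20 + 15 + 0 = 54

Answer: 54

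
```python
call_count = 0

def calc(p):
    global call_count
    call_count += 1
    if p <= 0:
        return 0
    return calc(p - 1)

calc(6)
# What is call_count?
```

Linear recursion stepping by 1: 7 calls from p=6 down to ≤0.

Answer: 7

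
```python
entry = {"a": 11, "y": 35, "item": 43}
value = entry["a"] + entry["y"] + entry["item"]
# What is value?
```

Trace:
`entry = {"a": 11, "y": 35, "item": 43}` → entry = {'a': 11, 'y': 35, 'item': 43}
`value = entry["a"] + entry["y"] + entry["item"]` → value = 89
So value = 89

Answer: 89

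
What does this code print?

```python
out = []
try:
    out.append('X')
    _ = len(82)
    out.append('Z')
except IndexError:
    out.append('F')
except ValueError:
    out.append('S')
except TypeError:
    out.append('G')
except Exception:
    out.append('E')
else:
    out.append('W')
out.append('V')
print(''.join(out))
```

Execution trace: 'X' (try body) → 'G' (except TypeError) → 'V' (after the try/except). Output: XGV

Answer: XGV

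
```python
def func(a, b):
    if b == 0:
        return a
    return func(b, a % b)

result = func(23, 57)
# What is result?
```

func(23, 57) -> func(57, 23) -> func(23, 11) -> func(11, 1) -> func(1, 0) -> 1

Answer: 1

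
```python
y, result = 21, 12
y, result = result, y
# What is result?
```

Trace:
`y, result = 21, 12` → y = 21; result = 12
`y, result = result, y` → y = 12; result = 21
So result = 21

Answer: 21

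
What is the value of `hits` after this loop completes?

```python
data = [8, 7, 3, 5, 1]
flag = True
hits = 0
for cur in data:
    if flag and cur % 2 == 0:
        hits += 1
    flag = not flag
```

Count even values at even positions
`hits` takes the values: 0 → 1

Answer: 1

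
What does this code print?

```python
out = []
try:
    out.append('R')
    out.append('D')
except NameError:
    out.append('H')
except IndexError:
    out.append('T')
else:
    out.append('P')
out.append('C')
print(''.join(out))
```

Execution trace: 'R' (try body) → 'D' (try body, no exception) → 'P' (else) → 'C' (after the try/except). Output: RDPC

Answer: RDPC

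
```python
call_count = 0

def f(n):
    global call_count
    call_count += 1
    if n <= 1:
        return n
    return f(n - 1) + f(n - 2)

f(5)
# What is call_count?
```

Calls(n) = 1 + Calls(n-1) + Calls(n-2); Calls(0)=Calls(1)=1. For n=5 this gives 15.

Answer: 15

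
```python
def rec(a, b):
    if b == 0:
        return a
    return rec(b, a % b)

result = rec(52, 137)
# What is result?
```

rec(52, 137) -> rec(137, 52) -> rec(52, 33) -> rec(33, 19) -> rec(19, 14) -> rec(14, 5) -> rec(5, 4) -> rec(4, 1) -> rec(1, 0) -> 1

Answer: 1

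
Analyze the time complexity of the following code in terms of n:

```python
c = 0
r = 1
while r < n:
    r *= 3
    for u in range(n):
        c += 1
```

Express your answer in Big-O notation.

Each loop level contributes: log n × n. Multiplying the contributions gives O(n log n).

Answer: O(n log n)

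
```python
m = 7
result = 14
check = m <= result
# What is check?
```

Trace:
`m = 7` → m = 7
`result = 14` → result = 14
`check = m <= result` → check = True
So check = True

Answer: True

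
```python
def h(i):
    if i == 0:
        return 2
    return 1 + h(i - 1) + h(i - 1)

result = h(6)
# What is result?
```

h(i) = 1 + 2·h(i-1), h(0)=2. Closed form: (2+1)·2^6 - 1 = 191.

Answer: 191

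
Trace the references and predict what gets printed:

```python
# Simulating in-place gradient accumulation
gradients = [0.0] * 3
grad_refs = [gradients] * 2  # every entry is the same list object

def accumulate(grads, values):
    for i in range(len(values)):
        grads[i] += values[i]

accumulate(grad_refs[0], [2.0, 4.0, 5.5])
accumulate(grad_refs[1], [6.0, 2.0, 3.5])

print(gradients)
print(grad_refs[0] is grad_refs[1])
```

Key concept: gradient accumulation aliasing.
Step by step:
`gradients = [0.0] * 3` → gradients = [0.0, 0.0, 0.0]
`grad_refs = [gradients] * 2` → grad_refs = [[0.0, 0.0, 0.0], [0.0, 0.0, 0.0]]
`accumulate(grad_refs[0], [2.0, 4.0, 5.5])` → gradients = [2.0, 4.0, 5.5]; grad_refs = [[2.0, 4.0, 5.5], [2.0, 4.0, 5.5]]
`accumulate(grad_refs[1], [6.0, 2.0, 3.5])` → gradients = [8.0, 6.0, 9.0]; grad_refs = [[8.0, 6.0, 9.0], [8.0, 6.0, 9.0]]
`print(gradients)` → prints [8.0, 6.0, 9.0]
`print(grad_refs[0] is grad_refs[1])` → prints True

Answer:
[8.0, 6.0, 9.0]
True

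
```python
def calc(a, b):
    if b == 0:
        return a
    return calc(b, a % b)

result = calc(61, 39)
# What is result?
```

calc(61, 39) -> calc(39, 22) -> calc(22, 17) -> calc(17, 5) -> calc(5, 2) -> calc(2, 1) -> calc(1, 0) -> 1

Answer: 1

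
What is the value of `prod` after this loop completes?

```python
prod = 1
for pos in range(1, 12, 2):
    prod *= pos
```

Product of 1, 3, 5, ... up to 11
`prod` takes the values: 1 → 3 → 15 → 105 → 945 → 10395

Answer: 10395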